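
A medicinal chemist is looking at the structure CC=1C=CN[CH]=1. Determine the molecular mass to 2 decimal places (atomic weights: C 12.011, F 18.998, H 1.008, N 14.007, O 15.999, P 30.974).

81.12 g/mol

First, the molecular formula is C5H7N (counting implicit H from valence).
  C: 5 × 12.011 = 60.055
  H: 7 × 1.008 = 7.056
  N: 1 × 14.007 = 14.007
Sum: 5×12.011 + 7×1.008 + 1×14.007 = 81.118 → 81.12 g/mol.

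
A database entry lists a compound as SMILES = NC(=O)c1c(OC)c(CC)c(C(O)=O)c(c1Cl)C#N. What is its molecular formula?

C12H11ClN2O4

Walk through each heavy atom and fill implicit hydrogens from standard valence (C 4, N 3, O 2, S 2, halogen 1); for lowercase aromatic atoms, an aromatic c carries 1 H when it has two neighbours and 0 H with three, and aromatic n carries 0 H:
  atom 1: N, bond orders sum to 1 (valence 3) → 2 H
  atom 2: C, bond orders sum to 4 (valence 4) → 0 H
  atom 3: O, bond orders sum to 2 (valence 2) → 0 H
  atom 4: aromatic c, 3 neighbours → 0 H
  atom 5: aromatic c, 3 neighbours → 0 H
  atom 6: O, bond orders sum to 2 (valence 2) → 0 H
  atom 7: C, bond orders sum to 1 (valence 4) → 3 H
  atom 8: aromatic c, 3 neighbours → 0 H
  atom 9: C, bond orders sum to 2 (valence 4) → 2 H
  atom 10: C, bond orders sum to 1 (valence 4) → 3 H
  atom 11: aromatic c, 3 neighbours → 0 H
  atom 12: C, bond orders sum to 4 (valence 4) → 0 H
  atom 13: O, bond orders sum to 1 (valence 2) → 1 H
  atom 14: O, bond orders sum to 2 (valence 2) → 0 H
  atom 15: aromatic c, 3 neighbours → 0 H
  atom 16: aromatic c, 3 neighbours → 0 H
  atom 17: Cl (halogen, monovalent) → 0 H
  atom 18: C, bond orders sum to 4 (valence 4) → 0 H
  atom 19: N, bond orders sum to 3 (valence 3) → 0 H
Totals → C:12, H:11, Cl:1, N:2, O:4.
In Hill order: C12H11ClN2O4.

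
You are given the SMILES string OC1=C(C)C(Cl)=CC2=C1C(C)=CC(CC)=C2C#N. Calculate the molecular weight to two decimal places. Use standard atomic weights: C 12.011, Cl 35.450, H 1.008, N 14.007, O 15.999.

First, the molecular formula is C15H14ClNO (counting implicit H from valence).
  C: 15 × 12.011 = 180.165
  Cl: 1 × 35.450 = 35.450
  H: 14 × 1.008 = 14.112
  N: 1 × 14.007 = 14.007
  O: 1 × 15.999 = 15.999
Sum: 15×12.011 + 1×35.450 + 14×1.008 + 1×14.007 + 1×15.999 = 259.733 → 259.73 g/mol.

259.73 g/mol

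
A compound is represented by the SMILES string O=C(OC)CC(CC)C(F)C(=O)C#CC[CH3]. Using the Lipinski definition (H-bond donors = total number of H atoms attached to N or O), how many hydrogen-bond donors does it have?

Donors: find every N or O and count the H atoms it carries.
  atom 1 (O): bond orders sum to 2 → 0 H
  atom 3 (O): bond orders sum to 2 → 0 H
  atom 12 (O): bond orders sum to 2 → 0 H
Lipinski HBD = 0.

0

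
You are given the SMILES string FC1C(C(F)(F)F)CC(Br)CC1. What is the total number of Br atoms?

1

Scan the SMILES for Br atoms (remember two-letter symbols like Cl and Br are single atoms).
Bromine count: 1.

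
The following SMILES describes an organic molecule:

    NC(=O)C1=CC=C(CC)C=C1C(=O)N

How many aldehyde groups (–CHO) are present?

0

Scan the SMILES for the aldehyde motif — none present.
Groups that are present: 2 amide.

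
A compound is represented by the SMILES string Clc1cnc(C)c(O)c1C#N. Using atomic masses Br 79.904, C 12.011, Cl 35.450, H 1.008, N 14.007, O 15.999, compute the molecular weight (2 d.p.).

168.58 g/mol

First, the molecular formula is C7H5ClN2O (counting implicit H from valence).
  C: 7 × 12.011 = 84.077
  Cl: 1 × 35.450 = 35.450
  H: 5 × 1.008 = 5.040
  N: 2 × 14.007 = 28.014
  O: 1 × 15.999 = 15.999
Sum: 7×12.011 + 1×35.450 + 5×1.008 + 2×14.007 + 1×15.999 = 168.580 → 168.58 g/mol.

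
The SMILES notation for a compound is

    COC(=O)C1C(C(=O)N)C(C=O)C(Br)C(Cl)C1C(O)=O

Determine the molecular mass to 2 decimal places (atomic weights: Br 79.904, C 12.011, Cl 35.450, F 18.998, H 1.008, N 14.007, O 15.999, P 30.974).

370.58 g/mol

First, the molecular formula is C11H13BrClNO6 (counting implicit H from valence).
  Br: 1 × 79.904 = 79.904
  C: 11 × 12.011 = 132.121
  Cl: 1 × 35.450 = 35.450
  H: 13 × 1.008 = 13.104
  N: 1 × 14.007 = 14.007
  O: 6 × 15.999 = 95.994
Sum: 1×79.904 + 11×12.011 + 1×35.450 + 13×1.008 + 1×14.007 + 6×15.999 = 370.580 → 370.58 g/mol.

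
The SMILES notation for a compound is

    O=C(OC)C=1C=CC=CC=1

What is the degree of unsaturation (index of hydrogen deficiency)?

5

Molecular formula: C8H8O2.
DoU = (2C + 2 + N − H − X) / 2, where X is the halogen count and O/S are ignored.
    = (2·8 + 2 + 0 − 8 − 0) / 2 = 10 / 2 = 5.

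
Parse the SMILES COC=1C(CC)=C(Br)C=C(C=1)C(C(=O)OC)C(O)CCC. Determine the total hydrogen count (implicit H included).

23

Walk through each heavy atom and fill implicit hydrogens from standard valence (C 4, N 3, O 2, S 2, halogen 1):
  atom 1: C, bond orders sum to 1 (valence 4) → 3 H
  atom 2: O, bond orders sum to 2 (valence 2) → 0 H
  atom 3: C, bond orders sum to 4 (valence 4) → 0 H
  atom 4: C, bond orders sum to 4 (valence 4) → 0 H
  atom 5: C, bond orders sum to 2 (valence 4) → 2 H
  atom 6: C, bond orders sum to 1 (valence 4) → 3 H
  atom 7: C, bond orders sum to 4 (valence 4) → 0 H
  atom 8: Br (halogen, monovalent) → 0 H
  atom 9: C, bond orders sum to 3 (valence 4) → 1 H
  atom 10: C, bond orders sum to 4 (valence 4) → 0 H
  atom 11: C, bond orders sum to 3 (valence 4) → 1 H
  atom 12: C, bond orders sum to 3 (valence 4) → 1 H
  atom 13: C, bond orders sum to 4 (valence 4) → 0 H
  atom 14: O, bond orders sum to 2 (valence 2) → 0 H
  atom 15: O, bond orders sum to 2 (valence 2) → 0 H
  atom 16: C, bond orders sum to 1 (valence 4) → 3 H
  atom 17: C, bond orders sum to 3 (valence 4) → 1 H
  atom 18: O, bond orders sum to 1 (valence 2) → 1 H
  atom 19: C, bond orders sum to 2 (valence 4) → 2 H
  atom 20: C, bond orders sum to 2 (valence 4) → 2 H
  atom 21: C, bond orders sum to 1 (valence 4) → 3 H
Total hydrogens: 23.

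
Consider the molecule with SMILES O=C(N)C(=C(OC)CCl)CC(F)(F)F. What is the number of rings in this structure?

0

In SMILES, each pair of matching ring-closure digits denotes one ring-closing bond; the number of such bonds equals the number of independent rings.
Ring-closure bonds here: 0.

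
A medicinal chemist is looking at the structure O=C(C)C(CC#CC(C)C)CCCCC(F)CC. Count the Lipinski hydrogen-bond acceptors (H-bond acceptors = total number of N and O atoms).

1

N atoms: 0; O atoms: 1.
Lipinski HBA = 0 + 1 = 1.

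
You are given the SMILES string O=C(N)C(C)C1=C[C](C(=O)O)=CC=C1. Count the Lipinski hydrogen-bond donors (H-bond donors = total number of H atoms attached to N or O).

Donors: find every N or O and count the H atoms it carries.
  atom 1 (O): bond orders sum to 2 → 0 H
  atom 3 (N): bond orders sum to 1 → 2 H
  atom 10 (O): bond orders sum to 2 → 0 H
  atom 11 (O): bond orders sum to 1 → 1 H
Lipinski HBD = 3.

3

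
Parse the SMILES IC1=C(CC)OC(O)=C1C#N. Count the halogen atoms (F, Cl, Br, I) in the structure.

Halogen atoms appear at heavy-atom position 1 (1×I).
Other groups present: 1 hydroxyl, 1 nitrile.
Halogen count: 1.

1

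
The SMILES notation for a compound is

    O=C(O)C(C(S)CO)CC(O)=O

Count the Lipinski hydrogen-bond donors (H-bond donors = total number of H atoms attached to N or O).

3

Donors: find every N or O and count the H atoms it carries.
  atom 1 (O): bond orders sum to 2 → 0 H
  atom 3 (O): bond orders sum to 1 → 1 H
  atom 8 (O): bond orders sum to 1 → 1 H
  atom 11 (O): bond orders sum to 1 → 1 H
  atom 12 (O): bond orders sum to 2 → 0 H
Lipinski HBD = 3.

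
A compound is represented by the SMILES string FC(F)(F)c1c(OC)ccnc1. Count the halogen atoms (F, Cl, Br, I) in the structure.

3

Halogen atoms appear at heavy-atom positions 1, 3, 4 (3×F).
Other groups present: 1 ether.
Halogen count: 3.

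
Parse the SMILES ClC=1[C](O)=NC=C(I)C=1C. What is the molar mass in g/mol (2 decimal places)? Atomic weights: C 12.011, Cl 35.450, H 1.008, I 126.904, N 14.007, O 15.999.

First, the molecular formula is C6H5ClINO (counting implicit H from valence).
  C: 6 × 12.011 = 72.066
  Cl: 1 × 35.450 = 35.450
  H: 5 × 1.008 = 5.040
  I: 1 × 126.904 = 126.904
  N: 1 × 14.007 = 14.007
  O: 1 × 15.999 = 15.999
Sum: 6×12.011 + 1×35.450 + 5×1.008 + 1×126.904 + 1×14.007 + 1×15.999 = 269.466 → 269.47 g/mol.

269.47 g/mol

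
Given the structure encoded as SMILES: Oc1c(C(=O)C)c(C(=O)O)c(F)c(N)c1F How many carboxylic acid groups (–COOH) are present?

The carboxylic acid motif appears at heavy-atom position 8 in the SMILES.
Other groups present: 1 hydroxyl, 1 ketone, 1 primary amine.
Carboxylic acid count: 1.

1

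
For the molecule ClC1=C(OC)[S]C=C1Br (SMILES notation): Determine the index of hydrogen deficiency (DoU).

Molecular formula: C5H4BrClOS.
DoU = (2C + 2 + N − H − X) / 2, where X is the halogen count and O/S are ignored.
    = (2·5 + 2 + 0 − 4 − 2) / 2 = 6 / 2 = 3.

3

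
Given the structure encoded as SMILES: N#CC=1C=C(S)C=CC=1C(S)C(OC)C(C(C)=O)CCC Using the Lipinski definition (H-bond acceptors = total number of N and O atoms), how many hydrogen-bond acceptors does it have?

3

N atoms: 1; O atoms: 2.
Lipinski HBA = 1 + 2 = 3.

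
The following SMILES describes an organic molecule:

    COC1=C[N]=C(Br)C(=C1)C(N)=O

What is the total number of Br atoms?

Scan the SMILES for Br atoms (remember two-letter symbols like Cl and Br are single atoms).
Bromine count: 1.

1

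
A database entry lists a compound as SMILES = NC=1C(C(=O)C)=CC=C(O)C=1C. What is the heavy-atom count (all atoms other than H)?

12

Every atom symbol written in the SMILES (organic subset) is one heavy atom; implicit H are not written.
Heavy atoms by element → C:9, N:1, O:2.
Total: 12.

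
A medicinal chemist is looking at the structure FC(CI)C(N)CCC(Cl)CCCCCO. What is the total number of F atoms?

Scan the SMILES for F atoms (remember two-letter symbols like Cl and Br are single atoms).
Fluorine count: 1.

1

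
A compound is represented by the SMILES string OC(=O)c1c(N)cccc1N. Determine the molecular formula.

Walk through each heavy atom and fill implicit hydrogens from standard valence (C 4, N 3, O 2, S 2, halogen 1); for lowercase aromatic atoms, an aromatic c carries 1 H when it has two neighbours and 0 H with three, and aromatic n carries 0 H:
  atom 1: O, bond orders sum to 1 (valence 2) → 1 H
  atom 2: C, bond orders sum to 4 (valence 4) → 0 H
  atom 3: O, bond orders sum to 2 (valence 2) → 0 H
  atom 4: aromatic c, 3 neighbours → 0 H
  atom 5: aromatic c, 3 neighbours → 0 H
  atom 6: N, bond orders sum to 1 (valence 3) → 2 H
  atom 7: aromatic c, 2 neighbours → 1 H
  atom 8: aromatic c, 2 neighbours → 1 H
  atom 9: aromatic c, 2 neighbours → 1 H
  atom 10: aromatic c, 3 neighbours → 0 H
  atom 11: N, bond orders sum to 1 (valence 3) → 2 H
Totals → C:7, H:8, N:2, O:2.

C7H8N2O2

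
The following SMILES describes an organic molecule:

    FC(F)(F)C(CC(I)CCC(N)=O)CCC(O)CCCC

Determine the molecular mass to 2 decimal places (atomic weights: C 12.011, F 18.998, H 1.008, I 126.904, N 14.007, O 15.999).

423.26 g/mol

First, the molecular formula is C14H25F3INO2 (counting implicit H from valence).
  C: 14 × 12.011 = 168.154
  F: 3 × 18.998 = 56.994
  H: 25 × 1.008 = 25.200
  I: 1 × 126.904 = 126.904
  N: 1 × 14.007 = 14.007
  O: 2 × 15.999 = 31.998
Sum: 14×12.011 + 3×18.998 + 25×1.008 + 1×126.904 + 1×14.007 + 2×15.999 = 423.257 → 423.26 g/mol.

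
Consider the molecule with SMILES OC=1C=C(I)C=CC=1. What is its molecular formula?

C6H5IO

Walk through each heavy atom and fill implicit hydrogens from standard valence (C 4, N 3, O 2, S 2, halogen 1):
  atom 1: O, bond orders sum to 1 (valence 2) → 1 H
  atom 2: C, bond orders sum to 4 (valence 4) → 0 H
  atom 3: C, bond orders sum to 3 (valence 4) → 1 H
  atom 4: C, bond orders sum to 4 (valence 4) → 0 H
  atom 5: I (halogen, monovalent) → 0 H
  atom 6: C, bond orders sum to 3 (valence 4) → 1 H
  atom 7: C, bond orders sum to 3 (valence 4) → 1 H
  atom 8: C, bond orders sum to 3 (valence 4) → 1 H
Totals → C:6, H:5, I:1, O:1.
In Hill order: C6H5IO.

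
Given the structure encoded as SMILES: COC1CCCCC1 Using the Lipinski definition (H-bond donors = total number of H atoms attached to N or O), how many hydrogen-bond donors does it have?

0

Donors: find every N or O and count the H atoms it carries.
  atom 2 (O): bond orders sum to 2 → 0 H
Lipinski HBD = 0.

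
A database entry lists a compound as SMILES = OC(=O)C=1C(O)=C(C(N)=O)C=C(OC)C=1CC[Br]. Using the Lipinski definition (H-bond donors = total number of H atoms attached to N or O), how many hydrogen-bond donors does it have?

4

Donors: find every N or O and count the H atoms it carries.
  atom 1 (O): bond orders sum to 1 → 1 H
  atom 3 (O): bond orders sum to 2 → 0 H
  atom 6 (O): bond orders sum to 1 → 1 H
  atom 9 (N): bond orders sum to 1 → 2 H
  atom 10 (O): bond orders sum to 2 → 0 H
  atom 13 (O): bond orders sum to 2 → 0 H
Lipinski HBD = 4.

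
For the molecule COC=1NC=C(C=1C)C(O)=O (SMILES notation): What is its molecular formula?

C7H9NO3

Walk through each heavy atom and fill implicit hydrogens from standard valence (C 4, N 3, O 2, S 2, halogen 1):
  atom 1: C, bond orders sum to 1 (valence 4) → 3 H
  atom 2: O, bond orders sum to 2 (valence 2) → 0 H
  atom 3: C, bond orders sum to 4 (valence 4) → 0 H
  atom 4: N, bond orders sum to 2 (valence 3) → 1 H
  atom 5: C, bond orders sum to 3 (valence 4) → 1 H
  atom 6: C, bond orders sum to 4 (valence 4) → 0 H
  atom 7: C, bond orders sum to 4 (valence 4) → 0 H
  atom 8: C, bond orders sum to 1 (valence 4) → 3 H
  atom 9: C, bond orders sum to 4 (valence 4) → 0 H
  atom 10: O, bond orders sum to 1 (valence 2) → 1 H
  atom 11: O, bond orders sum to 2 (valence 2) → 0 H
Totals → C:7, H:9, N:1, O:3.
In Hill order: C7H9NO3.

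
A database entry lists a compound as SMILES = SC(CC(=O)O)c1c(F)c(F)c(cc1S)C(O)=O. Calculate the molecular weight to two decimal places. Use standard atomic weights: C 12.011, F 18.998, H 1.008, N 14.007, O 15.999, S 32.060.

First, the molecular formula is C10H8F2O4S2 (counting implicit H from valence).
  C: 10 × 12.011 = 120.110
  F: 2 × 18.998 = 37.996
  H: 8 × 1.008 = 8.064
  O: 4 × 15.999 = 63.996
  S: 2 × 32.060 = 64.120
Sum: 10×12.011 + 2×18.998 + 8×1.008 + 4×15.999 + 2×32.060 = 294.286 → 294.29 g/mol.

294.29 g/mol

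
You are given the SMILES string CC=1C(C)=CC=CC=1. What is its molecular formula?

Walk through each heavy atom and fill implicit hydrogens from standard valence (C 4, N 3, O 2, S 2, halogen 1):
  atom 1: C, bond orders sum to 1 (valence 4) → 3 H
  atom 2: C, bond orders sum to 4 (valence 4) → 0 H
  atom 3: C, bond orders sum to 4 (valence 4) → 0 H
  atom 4: C, bond orders sum to 1 (valence 4) → 3 H
  atom 5: C, bond orders sum to 3 (valence 4) → 1 H
  atom 6: C, bond orders sum to 3 (valence 4) → 1 H
  atom 7: C, bond orders sum to 3 (valence 4) → 1 H
  atom 8: C, bond orders sum to 3 (valence 4) → 1 H
Totals → C:8, H:10.

C8H10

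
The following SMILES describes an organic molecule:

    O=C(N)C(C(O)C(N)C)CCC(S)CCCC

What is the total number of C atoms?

12

Count every carbon token in the SMILES (each C, including those in ring-closure positions and inside branches).
Carbon count: 12.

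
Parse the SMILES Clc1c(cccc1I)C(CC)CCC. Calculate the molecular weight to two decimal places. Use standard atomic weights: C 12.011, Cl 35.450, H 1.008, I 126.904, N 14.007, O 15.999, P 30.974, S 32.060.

322.61 g/mol

First, the molecular formula is C12H16ClI (counting implicit H from valence).
  C: 12 × 12.011 = 144.132
  Cl: 1 × 35.450 = 35.450
  H: 16 × 1.008 = 16.128
  I: 1 × 126.904 = 126.904
Sum: 12×12.011 + 1×35.450 + 16×1.008 + 1×126.904 = 322.614 → 322.61 g/mol.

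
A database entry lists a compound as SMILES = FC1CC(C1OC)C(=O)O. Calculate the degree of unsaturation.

2

Molecular formula: C6H9FO3.
DoU = (2C + 2 + N − H − X) / 2, where X is the halogen count and O/S are ignored.
    = (2·6 + 2 + 0 − 9 − 1) / 2 = 4 / 2 = 2.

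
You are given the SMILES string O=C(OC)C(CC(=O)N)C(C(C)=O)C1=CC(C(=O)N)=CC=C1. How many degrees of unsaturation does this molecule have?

Molecular formula: C15H18N2O5.
DoU = (2C + 2 + N − H − X) / 2, where X is the halogen count and O/S are ignored.
    = (2·15 + 2 + 2 − 18 − 0) / 2 = 16 / 2 = 8.

8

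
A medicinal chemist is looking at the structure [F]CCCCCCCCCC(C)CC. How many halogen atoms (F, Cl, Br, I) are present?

Halogen atoms appear at heavy-atom position 1 (1×F).
Halogen count: 1.

1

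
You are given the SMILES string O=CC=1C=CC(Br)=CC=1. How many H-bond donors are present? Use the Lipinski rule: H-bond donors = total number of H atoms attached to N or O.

Donors: find every N or O and count the H atoms it carries.
  atom 1 (O): bond orders sum to 2 → 0 H
Lipinski HBD = 0.

0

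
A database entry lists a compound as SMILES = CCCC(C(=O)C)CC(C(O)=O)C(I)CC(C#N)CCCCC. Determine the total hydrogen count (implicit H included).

Walk through each heavy atom and fill implicit hydrogens from standard valence (C 4, N 3, O 2, S 2, halogen 1):
  atom 1: C, bond orders sum to 1 (valence 4) → 3 H
  atom 2: C, bond orders sum to 2 (valence 4) → 2 H
  atom 3: C, bond orders sum to 2 (valence 4) → 2 H
  atom 4: C, bond orders sum to 3 (valence 4) → 1 H
  atom 5: C, bond orders sum to 4 (valence 4) → 0 H
  atom 6: O, bond orders sum to 2 (valence 2) → 0 H
  atom 7: C, bond orders sum to 1 (valence 4) → 3 H
  atom 8: C, bond orders sum to 2 (valence 4) → 2 H
  atom 9: C, bond orders sum to 3 (valence 4) → 1 H
  atom 10: C, bond orders sum to 4 (valence 4) → 0 H
  atom 11: O, bond orders sum to 1 (valence 2) → 1 H
  atom 12: O, bond orders sum to 2 (valence 2) → 0 H
  atom 13: C, bond orders sum to 3 (valence 4) → 1 H
  atom 14: I (halogen, monovalent) → 0 H
  atom 15: C, bond orders sum to 2 (valence 4) → 2 H
  atom 16: C, bond orders sum to 3 (valence 4) → 1 H
  atom 17: C, bond orders sum to 4 (valence 4) → 0 H
  atom 18: N, bond orders sum to 3 (valence 3) → 0 H
  atom 19: C, bond orders sum to 2 (valence 4) → 2 H
  atom 20: C, bond orders sum to 2 (valence 4) → 2 H
  atom 21: C, bond orders sum to 2 (valence 4) → 2 H
  atom 22: C, bond orders sum to 2 (valence 4) → 2 H
  atom 23: C, bond orders sum to 1 (valence 4) → 3 H
Total hydrogens: 30.

30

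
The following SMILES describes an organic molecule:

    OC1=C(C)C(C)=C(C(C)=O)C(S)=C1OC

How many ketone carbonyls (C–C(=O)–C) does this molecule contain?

1

The ketone motif appears at heavy-atom position 8 in the SMILES.
Other groups present: 1 ether, 1 hydroxyl, 1 thiol.
Ketone count: 1.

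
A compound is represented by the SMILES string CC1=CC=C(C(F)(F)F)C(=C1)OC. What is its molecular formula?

Walk through each heavy atom and fill implicit hydrogens from standard valence (C 4, N 3, O 2, S 2, halogen 1):
  atom 1: C, bond orders sum to 1 (valence 4) → 3 H
  atom 2: C, bond orders sum to 4 (valence 4) → 0 H
  atom 3: C, bond orders sum to 3 (valence 4) → 1 H
  atom 4: C, bond orders sum to 3 (valence 4) → 1 H
  atom 5: C, bond orders sum to 4 (valence 4) → 0 H
  atom 6: C, bond orders sum to 4 (valence 4) → 0 H
  atom 7: F (halogen, monovalent) → 0 H
  atom 8: F (halogen, monovalent) → 0 H
  atom 9: F (halogen, monovalent) → 0 H
  atom 10: C, bond orders sum to 4 (valence 4) → 0 H
  atom 11: C, bond orders sum to 3 (valence 4) → 1 H
  atom 12: O, bond orders sum to 2 (valence 2) → 0 H
  atom 13: C, bond orders sum to 1 (valence 4) → 3 H
Totals → C:9, H:9, F:3, O:1.

C9H9F3O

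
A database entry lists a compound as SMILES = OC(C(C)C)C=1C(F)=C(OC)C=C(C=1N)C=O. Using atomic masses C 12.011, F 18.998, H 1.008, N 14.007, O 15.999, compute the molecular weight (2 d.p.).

241.26 g/mol

First, the molecular formula is C12H16FNO3 (counting implicit H from valence).
  C: 12 × 12.011 = 144.132
  F: 1 × 18.998 = 18.998
  H: 16 × 1.008 = 16.128
  N: 1 × 14.007 = 14.007
  O: 3 × 15.999 = 47.997
Sum: 12×12.011 + 1×18.998 + 16×1.008 + 1×14.007 + 3×15.999 = 241.262 → 241.26 g/mol.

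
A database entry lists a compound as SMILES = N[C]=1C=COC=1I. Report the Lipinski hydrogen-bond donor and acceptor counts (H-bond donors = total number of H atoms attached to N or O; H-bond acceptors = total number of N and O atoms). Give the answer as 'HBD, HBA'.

Donors: find every N or O and count the H atoms it carries.
  atom 1 (N): bond orders sum to 1 → 2 H
  atom 5 (O): bond orders sum to 2 → 0 H
Lipinski HBD = 2.
Acceptors: N atoms = 1, O atoms = 1 → HBA = 2.

2, 2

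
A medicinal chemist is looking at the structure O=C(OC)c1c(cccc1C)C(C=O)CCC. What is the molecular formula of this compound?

Walk through each heavy atom and fill implicit hydrogens from standard valence (C 4, N 3, O 2, S 2, halogen 1); for lowercase aromatic atoms, an aromatic c carries 1 H when it has two neighbours and 0 H with three, and aromatic n carries 0 H:
  atom 1: O, bond orders sum to 2 (valence 2) → 0 H
  atom 2: C, bond orders sum to 4 (valence 4) → 0 H
  atom 3: O, bond orders sum to 2 (valence 2) → 0 H
  atom 4: C, bond orders sum to 1 (valence 4) → 3 H
  atom 5: aromatic c, 3 neighbours → 0 H
  atom 6: aromatic c, 3 neighbours → 0 H
  atom 7: aromatic c, 2 neighbours → 1 H
  atom 8: aromatic c, 2 neighbours → 1 H
  atom 9: aromatic c, 2 neighbours → 1 H
  atom 10: aromatic c, 3 neighbours → 0 H
  atom 11: C, bond orders sum to 1 (valence 4) → 3 H
  atom 12: C, bond orders sum to 3 (valence 4) → 1 H
  atom 13: C, bond orders sum to 3 (valence 4) → 1 H
  atom 14: O, bond orders sum to 2 (valence 2) → 0 H
  atom 15: C, bond orders sum to 2 (valence 4) → 2 H
  atom 16: C, bond orders sum to 2 (valence 4) → 2 H
  atom 17: C, bond orders sum to 1 (valence 4) → 3 H
Totals → C:14, H:18, O:3.

C14H18O3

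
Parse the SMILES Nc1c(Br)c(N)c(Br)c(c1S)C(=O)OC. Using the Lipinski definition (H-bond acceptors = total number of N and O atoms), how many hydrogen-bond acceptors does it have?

N atoms: 2; O atoms: 2.
Lipinski HBA = 2 + 2 = 4.

4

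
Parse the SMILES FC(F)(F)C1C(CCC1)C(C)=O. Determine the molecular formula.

Walk through each heavy atom and fill implicit hydrogens from standard valence (C 4, N 3, O 2, S 2, halogen 1):
  atom 1: F (halogen, monovalent) → 0 H
  atom 2: C, bond orders sum to 4 (valence 4) → 0 H
  atom 3: F (halogen, monovalent) → 0 H
  atom 4: F (halogen, monovalent) → 0 H
  atom 5: C, bond orders sum to 3 (valence 4) → 1 H
  atom 6: C, bond orders sum to 3 (valence 4) → 1 H
  atom 7: C, bond orders sum to 2 (valence 4) → 2 H
  atom 8: C, bond orders sum to 2 (valence 4) → 2 H
  atom 9: C, bond orders sum to 2 (valence 4) → 2 H
  atom 10: C, bond orders sum to 4 (valence 4) → 0 H
  atom 11: C, bond orders sum to 1 (valence 4) → 3 H
  atom 12: O, bond orders sum to 2 (valence 2) → 0 H
Totals → C:8, H:11, F:3, O:1.

C8H11F3O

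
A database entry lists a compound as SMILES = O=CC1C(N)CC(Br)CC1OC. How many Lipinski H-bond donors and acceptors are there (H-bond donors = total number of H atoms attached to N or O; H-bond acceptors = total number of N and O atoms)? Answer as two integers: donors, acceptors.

2, 3

Donors: find every N or O and count the H atoms it carries.
  atom 1 (O): bond orders sum to 2 → 0 H
  atom 5 (N): bond orders sum to 1 → 2 H
  atom 11 (O): bond orders sum to 2 → 0 H
Lipinski HBD = 2.
Acceptors: N atoms = 1, O atoms = 2 → HBA = 3.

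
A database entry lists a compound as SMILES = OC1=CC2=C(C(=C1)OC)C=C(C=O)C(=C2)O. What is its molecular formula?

C12H10O4

Walk through each heavy atom and fill implicit hydrogens from standard valence (C 4, N 3, O 2, S 2, halogen 1):
  atom 1: O, bond orders sum to 1 (valence 2) → 1 H
  atom 2: C, bond orders sum to 4 (valence 4) → 0 H
  atom 3: C, bond orders sum to 3 (valence 4) → 1 H
  atom 4: C, bond orders sum to 4 (valence 4) → 0 H
  atom 5: C, bond orders sum to 4 (valence 4) → 0 H
  atom 6: C, bond orders sum to 4 (valence 4) → 0 H
  atom 7: C, bond orders sum to 3 (valence 4) → 1 H
  atom 8: O, bond orders sum to 2 (valence 2) → 0 H
  atom 9: C, bond orders sum to 1 (valence 4) → 3 H
  atom 10: C, bond orders sum to 3 (valence 4) → 1 H
  atom 11: C, bond orders sum to 4 (valence 4) → 0 H
  atom 12: C, bond orders sum to 3 (valence 4) → 1 H
  atom 13: O, bond orders sum to 2 (valence 2) → 0 H
  atom 14: C, bond orders sum to 4 (valence 4) → 0 H
  atom 15: C, bond orders sum to 3 (valence 4) → 1 H
  atom 16: O, bond orders sum to 1 (valence 2) → 1 H
Totals → C:12, H:10, O:4.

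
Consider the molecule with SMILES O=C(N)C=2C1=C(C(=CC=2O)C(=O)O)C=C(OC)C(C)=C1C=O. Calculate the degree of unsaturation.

10

Molecular formula: C15H13NO6.
DoU = (2C + 2 + N − H − X) / 2, where X is the halogen count and O/S are ignored.
    = (2·15 + 2 + 1 − 13 − 0) / 2 = 20 / 2 = 10.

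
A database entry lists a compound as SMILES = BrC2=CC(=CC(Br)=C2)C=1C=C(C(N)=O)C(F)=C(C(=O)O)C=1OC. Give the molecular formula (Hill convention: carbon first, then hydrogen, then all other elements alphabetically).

C15H10Br2FNO4

Walk through each heavy atom and fill implicit hydrogens from standard valence (C 4, N 3, O 2, S 2, halogen 1):
  atom 1: Br (halogen, monovalent) → 0 H
  atom 2: C, bond orders sum to 4 (valence 4) → 0 H
  atom 3: C, bond orders sum to 3 (valence 4) → 1 H
  atom 4: C, bond orders sum to 4 (valence 4) → 0 H
  atom 5: C, bond orders sum to 3 (valence 4) → 1 H
  atom 6: C, bond orders sum to 4 (valence 4) → 0 H
  atom 7: Br (halogen, monovalent) → 0 H
  atom 8: C, bond orders sum to 3 (valence 4) → 1 H
  atom 9: C, bond orders sum to 4 (valence 4) → 0 H
  atom 10: C, bond orders sum to 3 (valence 4) → 1 H
  atom 11: C, bond orders sum to 4 (valence 4) → 0 H
  atom 12: C, bond orders sum to 4 (valence 4) → 0 H
  atom 13: N, bond orders sum to 1 (valence 3) → 2 H
  atom 14: O, bond orders sum to 2 (valence 2) → 0 H
  atom 15: C, bond orders sum to 4 (valence 4) → 0 H
  atom 16: F (halogen, monovalent) → 0 H
  atom 17: C, bond orders sum to 4 (valence 4) → 0 H
  atom 18: C, bond orders sum to 4 (valence 4) → 0 H
  atom 19: O, bond orders sum to 2 (valence 2) → 0 H
  atom 20: O, bond orders sum to 1 (valence 2) → 1 H
  atom 21: C, bond orders sum to 4 (valence 4) → 0 H
  atom 22: O, bond orders sum to 2 (valence 2) → 0 H
  atom 23: C, bond orders sum to 1 (valence 4) → 3 H
Totals → C:15, H:10, Br:2, F:1, N:1, O:4.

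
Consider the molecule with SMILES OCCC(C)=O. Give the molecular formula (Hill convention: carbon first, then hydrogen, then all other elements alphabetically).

Walk through each heavy atom and fill implicit hydrogens from standard valence (C 4, N 3, O 2, S 2, halogen 1):
  atom 1: O, bond orders sum to 1 (valence 2) → 1 H
  atom 2: C, bond orders sum to 2 (valence 4) → 2 H
  atom 3: C, bond orders sum to 2 (valence 4) → 2 H
  atom 4: C, bond orders sum to 4 (valence 4) → 0 H
  atom 5: C, bond orders sum to 1 (valence 4) → 3 H
  atom 6: O, bond orders sum to 2 (valence 2) → 0 H
Totals → C:4, H:8, O:2.
In Hill order: C4H8O2.

C4H8O2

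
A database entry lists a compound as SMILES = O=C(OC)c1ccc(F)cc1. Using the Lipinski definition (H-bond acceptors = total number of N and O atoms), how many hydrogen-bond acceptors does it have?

N atoms: 0; O atoms: 2.
Lipinski HBA = 0 + 2 = 2.

2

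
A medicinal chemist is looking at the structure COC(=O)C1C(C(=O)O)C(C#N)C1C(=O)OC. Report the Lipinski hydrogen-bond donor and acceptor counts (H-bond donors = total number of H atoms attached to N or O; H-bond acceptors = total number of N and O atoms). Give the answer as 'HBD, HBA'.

Donors: find every N or O and count the H atoms it carries.
  atom 2 (O): bond orders sum to 2 → 0 H
  atom 4 (O): bond orders sum to 2 → 0 H
  atom 8 (O): bond orders sum to 2 → 0 H
  atom 9 (O): bond orders sum to 1 → 1 H
  atom 12 (N): bond orders sum to 3 → 0 H
  atom 15 (O): bond orders sum to 2 → 0 H
  atom 16 (O): bond orders sum to 2 → 0 H
Lipinski HBD = 1.
Acceptors: N atoms = 1, O atoms = 6 → HBA = 7.

1, 7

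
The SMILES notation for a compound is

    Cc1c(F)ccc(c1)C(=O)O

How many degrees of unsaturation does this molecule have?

5

Molecular formula: C8H7FO2.
DoU = (2C + 2 + N − H − X) / 2, where X is the halogen count and O/S are ignored.
    = (2·8 + 2 + 0 − 7 − 1) / 2 = 10 / 2 = 5.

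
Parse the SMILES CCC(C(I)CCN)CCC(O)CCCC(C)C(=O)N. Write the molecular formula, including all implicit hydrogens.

Walk through each heavy atom and fill implicit hydrogens from standard valence (C 4, N 3, O 2, S 2, halogen 1):
  atom 1: C, bond orders sum to 1 (valence 4) → 3 H
  atom 2: C, bond orders sum to 2 (valence 4) → 2 H
  atom 3: C, bond orders sum to 3 (valence 4) → 1 H
  atom 4: C, bond orders sum to 3 (valence 4) → 1 H
  atom 5: I (halogen, monovalent) → 0 H
  atom 6: C, bond orders sum to 2 (valence 4) → 2 H
  atom 7: C, bond orders sum to 2 (valence 4) → 2 H
  atom 8: N, bond orders sum to 1 (valence 3) → 2 H
  atom 9: C, bond orders sum to 2 (valence 4) → 2 H
  atom 10: C, bond orders sum to 2 (valence 4) → 2 H
  atom 11: C, bond orders sum to 3 (valence 4) → 1 H
  atom 12: O, bond orders sum to 1 (valence 2) → 1 H
  atom 13: C, bond orders sum to 2 (valence 4) → 2 H
  atom 14: C, bond orders sum to 2 (valence 4) → 2 H
  atom 15: C, bond orders sum to 2 (valence 4) → 2 H
  atom 16: C, bond orders sum to 3 (valence 4) → 1 H
  atom 17: C, bond orders sum to 1 (valence 4) → 3 H
  atom 18: C, bond orders sum to 4 (valence 4) → 0 H
  atom 19: O, bond orders sum to 2 (valence 2) → 0 H
  atom 20: N, bond orders sum to 1 (valence 3) → 2 H
Totals → C:15, H:31, I:1, N:2, O:2.
In Hill order: C15H31IN2O2.

C15H31IN2O2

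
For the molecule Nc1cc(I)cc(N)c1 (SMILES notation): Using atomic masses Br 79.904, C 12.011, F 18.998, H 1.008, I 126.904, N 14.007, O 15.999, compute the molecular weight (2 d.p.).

234.04 g/mol

First, the molecular formula is C6H7IN2 (counting implicit H from valence).
  C: 6 × 12.011 = 72.066
  H: 7 × 1.008 = 7.056
  I: 1 × 126.904 = 126.904
  N: 2 × 14.007 = 28.014
Sum: 6×12.011 + 7×1.008 + 1×126.904 + 2×14.007 = 234.040 → 234.04 g/mol.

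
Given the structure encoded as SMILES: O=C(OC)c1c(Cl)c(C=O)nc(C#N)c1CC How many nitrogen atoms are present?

Scan the SMILES for N atoms (remember two-letter symbols like Cl and Br are single atoms).
Nitrogen count: 2.

2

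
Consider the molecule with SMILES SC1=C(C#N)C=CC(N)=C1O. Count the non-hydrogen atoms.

11

Every atom symbol written in the SMILES (organic subset) is one heavy atom; implicit H are not written.
Heavy atoms by element → C:7, N:2, O:1, S:1.
Total: 11.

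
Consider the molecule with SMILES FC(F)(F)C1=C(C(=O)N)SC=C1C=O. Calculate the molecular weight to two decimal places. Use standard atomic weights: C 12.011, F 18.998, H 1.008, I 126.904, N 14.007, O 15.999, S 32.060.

223.17 g/mol

First, the molecular formula is C7H4F3NO2S (counting implicit H from valence).
  C: 7 × 12.011 = 84.077
  F: 3 × 18.998 = 56.994
  H: 4 × 1.008 = 4.032
  N: 1 × 14.007 = 14.007
  O: 2 × 15.999 = 31.998
  S: 1 × 32.060 = 32.060
Sum: 7×12.011 + 3×18.998 + 4×1.008 + 1×14.007 + 2×15.999 + 1×32.060 = 223.168 → 223.17 g/mol.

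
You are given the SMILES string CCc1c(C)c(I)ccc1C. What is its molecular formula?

Walk through each heavy atom and fill implicit hydrogens from standard valence (C 4, N 3, O 2, S 2, halogen 1); for lowercase aromatic atoms, an aromatic c carries 1 H when it has two neighbours and 0 H with three, and aromatic n carries 0 H:
  atom 1: C, bond orders sum to 1 (valence 4) → 3 H
  atom 2: C, bond orders sum to 2 (valence 4) → 2 H
  atom 3: aromatic c, 3 neighbours → 0 H
  atom 4: aromatic c, 3 neighbours → 0 H
  atom 5: C, bond orders sum to 1 (valence 4) → 3 H
  atom 6: aromatic c, 3 neighbours → 0 H
  atom 7: I (halogen, monovalent) → 0 H
  atom 8: aromatic c, 2 neighbours → 1 H
  atom 9: aromatic c, 2 neighbours → 1 H
  atom 10: aromatic c, 3 neighbours → 0 H
  atom 11: C, bond orders sum to 1 (valence 4) → 3 H
Totals → C:10, H:13, I:1.
In Hill order: C10H13I.

C10H13I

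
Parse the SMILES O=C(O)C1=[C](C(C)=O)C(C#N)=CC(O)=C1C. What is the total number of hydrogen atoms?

Walk through each heavy atom and fill implicit hydrogens from standard valence (C 4, N 3, O 2, S 2, halogen 1):
  atom 1: O, bond orders sum to 2 (valence 2) → 0 H
  atom 2: C, bond orders sum to 4 (valence 4) → 0 H
  atom 3: O, bond orders sum to 1 (valence 2) → 1 H
  atom 4: C, bond orders sum to 4 (valence 4) → 0 H
  atom 5: C with explicit H count 0
  atom 6: C, bond orders sum to 4 (valence 4) → 0 H
  atom 7: C, bond orders sum to 1 (valence 4) → 3 H
  atom 8: O, bond orders sum to 2 (valence 2) → 0 H
  atom 9: C, bond orders sum to 4 (valence 4) → 0 H
  atom 10: C, bond orders sum to 4 (valence 4) → 0 H
  atom 11: N, bond orders sum to 3 (valence 3) → 0 H
  atom 12: C, bond orders sum to 3 (valence 4) → 1 H
  atom 13: C, bond orders sum to 4 (valence 4) → 0 H
  atom 14: O, bond orders sum to 1 (valence 2) → 1 H
  atom 15: C, bond orders sum to 4 (valence 4) → 0 H
  atom 16: C, bond orders sum to 1 (valence 4) → 3 H
Total hydrogens: 9.

9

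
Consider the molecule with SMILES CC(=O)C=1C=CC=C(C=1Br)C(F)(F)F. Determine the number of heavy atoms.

Every atom symbol written in the SMILES (organic subset) is one heavy atom; implicit H are not written.
Heavy atoms by element → Br:1, C:9, F:3, O:1.
Total: 14.

14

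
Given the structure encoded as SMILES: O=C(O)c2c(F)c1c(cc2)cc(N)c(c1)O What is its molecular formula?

Walk through each heavy atom and fill implicit hydrogens from standard valence (C 4, N 3, O 2, S 2, halogen 1); for lowercase aromatic atoms, an aromatic c carries 1 H when it has two neighbours and 0 H with three, and aromatic n carries 0 H:
  atom 1: O, bond orders sum to 2 (valence 2) → 0 H
  atom 2: C, bond orders sum to 4 (valence 4) → 0 H
  atom 3: O, bond orders sum to 1 (valence 2) → 1 H
  atom 4: aromatic c, 3 neighbours → 0 H
  atom 5: aromatic c, 3 neighbours → 0 H
  atom 6: F (halogen, monovalent) → 0 H
  atom 7: aromatic c, 3 neighbours → 0 H
  atom 8: aromatic c, 3 neighbours → 0 H
  atom 9: aromatic c, 2 neighbours → 1 H
  atom 10: aromatic c, 2 neighbours → 1 H
  atom 11: aromatic c, 2 neighbours → 1 H
  atom 12: aromatic c, 3 neighbours → 0 H
  atom 13: N, bond orders sum to 1 (valence 3) → 2 H
  atom 14: aromatic c, 3 neighbours → 0 H
  atom 15: aromatic c, 2 neighbours → 1 H
  atom 16: O, bond orders sum to 1 (valence 2) → 1 H
Totals → C:11, H:8, F:1, N:1, O:3.
In Hill order: C11H8FNO3.

C11H8FNO3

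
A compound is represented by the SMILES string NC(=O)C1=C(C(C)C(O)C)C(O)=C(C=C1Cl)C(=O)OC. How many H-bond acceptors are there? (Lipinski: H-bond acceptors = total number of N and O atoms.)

N atoms: 1; O atoms: 5.
Lipinski HBA = 1 + 5 = 6.

6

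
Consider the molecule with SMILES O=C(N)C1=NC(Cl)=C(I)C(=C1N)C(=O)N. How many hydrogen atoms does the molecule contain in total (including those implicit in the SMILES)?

6

Walk through each heavy atom and fill implicit hydrogens from standard valence (C 4, N 3, O 2, S 2, halogen 1):
  atom 1: O, bond orders sum to 2 (valence 2) → 0 H
  atom 2: C, bond orders sum to 4 (valence 4) → 0 H
  atom 3: N, bond orders sum to 1 (valence 3) → 2 H
  atom 4: C, bond orders sum to 4 (valence 4) → 0 H
  atom 5: N, bond orders sum to 3 (valence 3) → 0 H
  atom 6: C, bond orders sum to 4 (valence 4) → 0 H
  atom 7: Cl (halogen, monovalent) → 0 H
  atom 8: C, bond orders sum to 4 (valence 4) → 0 H
  atom 9: I (halogen, monovalent) → 0 H
  atom 10: C, bond orders sum to 4 (valence 4) → 0 H
  atom 11: C, bond orders sum to 4 (valence 4) → 0 H
  atom 12: N, bond orders sum to 1 (valence 3) → 2 H
  atom 13: C, bond orders sum to 4 (valence 4) → 0 H
  atom 14: O, bond orders sum to 2 (valence 2) → 0 H
  atom 15: N, bond orders sum to 1 (valence 3) → 2 H
Total hydrogens: 6.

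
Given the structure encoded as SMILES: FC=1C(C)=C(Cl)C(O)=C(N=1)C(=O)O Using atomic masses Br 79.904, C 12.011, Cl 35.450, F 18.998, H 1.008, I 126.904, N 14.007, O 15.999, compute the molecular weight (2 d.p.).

First, the molecular formula is C7H5ClFNO3 (counting implicit H from valence).
  C: 7 × 12.011 = 84.077
  Cl: 1 × 35.450 = 35.450
  F: 1 × 18.998 = 18.998
  H: 5 × 1.008 = 5.040
  N: 1 × 14.007 = 14.007
  O: 3 × 15.999 = 47.997
Sum: 7×12.011 + 1×35.450 + 1×18.998 + 5×1.008 + 1×14.007 + 3×15.999 = 205.569 → 205.57 g/mol.

205.57 g/mol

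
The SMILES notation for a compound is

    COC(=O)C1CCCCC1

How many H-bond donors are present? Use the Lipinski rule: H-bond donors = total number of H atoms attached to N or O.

0

Donors: find every N or O and count the H atoms it carries.
  atom 2 (O): bond orders sum to 2 → 0 H
  atom 4 (O): bond orders sum to 2 → 0 H
Lipinski HBD = 0.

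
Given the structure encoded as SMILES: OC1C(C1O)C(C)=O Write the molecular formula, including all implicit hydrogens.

C5H8O3

Walk through each heavy atom and fill implicit hydrogens from standard valence (C 4, N 3, O 2, S 2, halogen 1):
  atom 1: O, bond orders sum to 1 (valence 2) → 1 H
  atom 2: C, bond orders sum to 3 (valence 4) → 1 H
  atom 3: C, bond orders sum to 3 (valence 4) → 1 H
  atom 4: C, bond orders sum to 3 (valence 4) → 1 H
  atom 5: O, bond orders sum to 1 (valence 2) → 1 H
  atom 6: C, bond orders sum to 4 (valence 4) → 0 H
  atom 7: C, bond orders sum to 1 (valence 4) → 3 H
  atom 8: O, bond orders sum to 2 (valence 2) → 0 H
Totals → C:5, H:8, O:3.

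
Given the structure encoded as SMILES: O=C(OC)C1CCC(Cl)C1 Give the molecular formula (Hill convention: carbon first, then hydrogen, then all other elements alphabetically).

C7H11ClO2

Walk through each heavy atom and fill implicit hydrogens from standard valence (C 4, N 3, O 2, S 2, halogen 1):
  atom 1: O, bond orders sum to 2 (valence 2) → 0 H
  atom 2: C, bond orders sum to 4 (valence 4) → 0 H
  atom 3: O, bond orders sum to 2 (valence 2) → 0 H
  atom 4: C, bond orders sum to 1 (valence 4) → 3 H
  atom 5: C, bond orders sum to 3 (valence 4) → 1 H
  atom 6: C, bond orders sum to 2 (valence 4) → 2 H
  atom 7: C, bond orders sum to 2 (valence 4) → 2 H
  atom 8: C, bond orders sum to 3 (valence 4) → 1 H
  atom 9: Cl (halogen, monovalent) → 0 H
  atom 10: C, bond orders sum to 2 (valence 4) → 2 H
Totals → C:7, H:11, Cl:1, O:2.
In Hill order: C7H11ClO2.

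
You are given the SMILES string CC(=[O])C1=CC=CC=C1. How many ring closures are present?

1

In SMILES, each pair of matching ring-closure digits denotes one ring-closing bond; the number of such bonds equals the number of independent rings.
Ring-closure bonds here: 1.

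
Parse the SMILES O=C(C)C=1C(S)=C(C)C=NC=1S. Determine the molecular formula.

Walk through each heavy atom and fill implicit hydrogens from standard valence (C 4, N 3, O 2, S 2, halogen 1):
  atom 1: O, bond orders sum to 2 (valence 2) → 0 H
  atom 2: C, bond orders sum to 4 (valence 4) → 0 H
  atom 3: C, bond orders sum to 1 (valence 4) → 3 H
  atom 4: C, bond orders sum to 4 (valence 4) → 0 H
  atom 5: C, bond orders sum to 4 (valence 4) → 0 H
  atom 6: S, bond orders sum to 1 (valence 2) → 1 H
  atom 7: C, bond orders sum to 4 (valence 4) → 0 H
  atom 8: C, bond orders sum to 1 (valence 4) → 3 H
  atom 9: C, bond orders sum to 3 (valence 4) → 1 H
  atom 10: N, bond orders sum to 3 (valence 3) → 0 H
  atom 11: C, bond orders sum to 4 (valence 4) → 0 H
  atom 12: S, bond orders sum to 1 (valence 2) → 1 H
Totals → C:8, H:9, N:1, O:1, S:2.

C8H9NOS2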